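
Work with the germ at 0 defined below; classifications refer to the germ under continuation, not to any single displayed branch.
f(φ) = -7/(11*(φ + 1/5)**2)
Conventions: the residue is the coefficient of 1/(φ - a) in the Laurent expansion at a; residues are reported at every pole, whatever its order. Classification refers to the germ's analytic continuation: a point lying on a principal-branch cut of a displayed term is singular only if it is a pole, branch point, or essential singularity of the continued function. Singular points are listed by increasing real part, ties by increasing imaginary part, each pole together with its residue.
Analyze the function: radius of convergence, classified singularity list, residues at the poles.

Denominator factor (φ + 1/5)^2: pole of order 2 at -1/5, modulus 1/5.
The radius of convergence is the smallest modulus among the singular points: 1/5.
At the order-2 pole -1/5 set g(φ) = (φ - (-1/5))^2*f(φ) = -7/11.
Order-2 pole: residue = g'(a); g'(-1/5) = 0, so the residue is 0.

Radius of convergence at 0: 1/5.
At -1/5: a pole of order 2; residue 0.


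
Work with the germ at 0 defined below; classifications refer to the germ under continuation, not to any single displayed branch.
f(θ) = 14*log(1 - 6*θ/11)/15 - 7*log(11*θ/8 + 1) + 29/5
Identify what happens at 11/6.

The term (14/15)*log(1 - θ/(11/6)) has argument 1 - 11/6/(11/6) = 0 at 11/6: a logarithmic (infinitely-sheeted) branch point; the remaining terms are analytic or single-valued there.

The point is a logarithmic branch point.


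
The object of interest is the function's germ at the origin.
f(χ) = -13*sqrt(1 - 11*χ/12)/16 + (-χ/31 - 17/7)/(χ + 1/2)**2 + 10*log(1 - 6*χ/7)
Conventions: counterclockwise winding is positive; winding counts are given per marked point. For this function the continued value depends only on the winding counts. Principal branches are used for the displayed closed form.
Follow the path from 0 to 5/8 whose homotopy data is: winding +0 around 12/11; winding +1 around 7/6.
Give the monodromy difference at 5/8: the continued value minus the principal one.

Continued minus principal equals (20)*pi*i.

The rational part is single-valued and drops out of the difference; each branch term changes only by its own monodromy.
(-13/16)*sqrt(1 - χ/(12/11)): winding +0 is even, the square root returns to the same sheet, contribution 0.
(10)*log(1 - χ/(7/6)): each positive loop around 7/6 adds 2*pi*i to the log, so winding +1 contributes (10)*(1)*2*pi*i = (20)*pi*i.
Summing the contributions at χ = 5/8 gives (20)*pi*i.


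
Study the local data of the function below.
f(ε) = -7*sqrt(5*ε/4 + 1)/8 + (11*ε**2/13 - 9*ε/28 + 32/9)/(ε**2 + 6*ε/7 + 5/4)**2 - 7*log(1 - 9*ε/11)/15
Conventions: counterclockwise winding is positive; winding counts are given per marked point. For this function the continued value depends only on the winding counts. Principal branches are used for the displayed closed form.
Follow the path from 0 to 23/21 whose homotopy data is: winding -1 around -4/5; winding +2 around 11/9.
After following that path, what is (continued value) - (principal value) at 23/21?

The rational part is single-valued and drops out of the difference; each branch term changes only by its own monodromy.
(-7/8)*sqrt(1 - ε/(-4/5)): winding -1 is odd, the square root flips sign, contributing -2*(-7/8)*sqrt(1 - (23/21)/(-4/5)) = -2*(-7/8)*sqrt(199/84) = (1/24)*sqrt(4179).
(-7/15)*log(1 - ε/(11/9)): each positive loop around 11/9 adds 2*pi*i to the log, so winding +2 contributes (-7/15)*(2)*2*pi*i = -(28/15)*pi*i.
Summing the contributions at ε = 23/21 gives ((1/24)*sqrt(4179)) - ((28/15)*pi)*i.

Continued minus principal equals ((1/24)*sqrt(4179)) - ((28/15)*pi)*i.


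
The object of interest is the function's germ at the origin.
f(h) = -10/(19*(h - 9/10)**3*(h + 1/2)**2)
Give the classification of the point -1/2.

The point is a pole of order 2.

The denominator factor h + 1/2 vanishes at -1/2 and appears to the power 2; the numerator there equals -10/19, nonzero, and no other factor vanishes.
Hence a pole whose order is the multiplicity, 2.


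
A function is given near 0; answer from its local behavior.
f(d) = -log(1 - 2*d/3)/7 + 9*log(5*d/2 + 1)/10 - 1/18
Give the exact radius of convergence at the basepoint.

Branch term (9/10)*log(1 - d/(-2/5)): its argument vanishes at d = -2/5, a logarithmic branch point, modulus 2/5.
Branch term (-1/7)*log(1 - d/(3/2)): its argument vanishes at d = 3/2, a logarithmic branch point, modulus 3/2.
The radius of convergence is the smallest modulus among the singular points: 2/5.

The radius of convergence is 2/5.


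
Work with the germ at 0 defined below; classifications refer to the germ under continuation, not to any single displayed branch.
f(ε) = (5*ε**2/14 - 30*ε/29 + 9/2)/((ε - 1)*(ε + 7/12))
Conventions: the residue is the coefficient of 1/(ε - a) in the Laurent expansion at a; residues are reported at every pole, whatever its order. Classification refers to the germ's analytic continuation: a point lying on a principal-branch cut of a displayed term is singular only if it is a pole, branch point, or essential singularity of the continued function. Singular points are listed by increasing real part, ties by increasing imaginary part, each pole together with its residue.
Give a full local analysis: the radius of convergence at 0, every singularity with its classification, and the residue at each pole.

Radius of convergence at 0: 7/12.
At -7/12: a pole of order 1; residue -43639/13224.
At 1: a pole of order 1; residue 9312/3857.

Denominator factor (ε + 7/12): pole of order 1 at -7/12, modulus 7/12.
Denominator factor (ε - 1): pole of order 1 at 1, modulus 1.
The radius of convergence is the smallest modulus among the singular points: 7/12.
At the order-1 pole -7/12 set g(ε) = (ε - (-7/12))*f(ε) = (5*ε**2/14 - 30*ε/29 + 9/2)/(ε - 1).
Simple pole: residue = g(a) at a = -7/12, which is -43639/13224.
At the order-1 pole 1 set g(ε) = (ε - (1))*f(ε) = (5*ε**2/14 - 30*ε/29 + 9/2)/(ε + 7/12).
Simple pole: residue = g(a) at a = 1, which is 9312/3857.
List the singular points by increasing real part (a conjugate pair: the negative imaginary part first).


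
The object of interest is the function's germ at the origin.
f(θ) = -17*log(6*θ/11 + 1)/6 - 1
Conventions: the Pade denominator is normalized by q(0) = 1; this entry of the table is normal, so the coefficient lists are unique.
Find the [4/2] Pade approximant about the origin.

The Pade approximant has numerator coefficients [-1, -25/11, -497/605, -204/6655, 102/73205]; denominator coefficients [1, 8/11, 72/605].

Taylor coefficients needed (expand at 0): a_0 = -1, a_1 = -17/11, a_2 = 51/121, a_3 = -204/1331, a_4 = 918/14641, a_5 = -22032/805255, a_6 = 22032/1771561.
Write the denominator as Q(θ) = 1 + q1*θ + q2*θ^2. Requiring Q*f - P = O(θ^7) with deg P <= 4 kills the coefficients of θ^5..θ^6 in Q*f:
  θ^5: a_5 + q1*a_4 + q2*a_3 = 0, i.e. -22032/805255 + (918/14641)*q1 + (-204/1331)*q2 = 0.
  θ^6: a_6 + q1*a_5 + q2*a_4 = 0, i.e. 22032/1771561 + (-22032/805255)*q1 + (918/14641)*q2 = 0.
Solving this linear system: q1 = 8/11, q2 = 72/605.
The numerator is Q*f truncated at degree 4: P0 = a_0 = -1; P1 = a_1 + q1*a_0 = -25/11; P2 = a_2 + q1*a_1 + q2*a_0 = -497/605; P3 = a_3 + q1*a_2 + q2*a_1 = -204/6655; P4 = a_4 + q1*a_3 + q2*a_2 = 102/73205.


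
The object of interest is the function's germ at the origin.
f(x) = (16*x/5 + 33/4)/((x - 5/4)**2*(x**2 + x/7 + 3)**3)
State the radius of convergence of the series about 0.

The radius of convergence is 5/4.

Denominator factor (x**2 + x/7 + 3)^3: discriminant -587/49, complex-conjugate roots (-1/14) + ((1/14)*sqrt(587))*i and (-1/14) - ((1/14)*sqrt(587))*i; poles of order 3, moduli sqrt(3) and sqrt(3).
Denominator factor (x - 5/4)^2: pole of order 2 at 5/4, modulus 5/4.
The radius of convergence is the smallest modulus among the singular points: 5/4.


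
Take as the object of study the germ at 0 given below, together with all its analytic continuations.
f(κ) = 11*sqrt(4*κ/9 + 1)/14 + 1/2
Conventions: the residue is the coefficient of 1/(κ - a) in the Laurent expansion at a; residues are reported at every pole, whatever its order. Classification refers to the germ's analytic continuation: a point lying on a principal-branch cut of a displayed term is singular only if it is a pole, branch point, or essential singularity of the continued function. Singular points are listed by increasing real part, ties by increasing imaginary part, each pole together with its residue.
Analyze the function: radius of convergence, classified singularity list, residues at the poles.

Radius of convergence at 0: 9/4.
At -9/4: an algebraic (square-root) branch point.

Branch term (11/14)*sqrt(1 - κ/(-9/4)): its argument vanishes at κ = -9/4, a square-root branch point, modulus 9/4.
The radius of convergence is the smallest modulus among the singular points: 9/4.


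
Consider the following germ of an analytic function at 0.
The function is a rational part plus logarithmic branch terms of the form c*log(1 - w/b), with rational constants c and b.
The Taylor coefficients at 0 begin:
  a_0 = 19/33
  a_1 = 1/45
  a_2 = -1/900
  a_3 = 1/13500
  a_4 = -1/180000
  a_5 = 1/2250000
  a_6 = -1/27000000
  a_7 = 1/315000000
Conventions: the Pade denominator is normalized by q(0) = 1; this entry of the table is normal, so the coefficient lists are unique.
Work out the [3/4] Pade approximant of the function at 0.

The Pade approximant has numerator coefficients [19/33, 171166/1431045, 105691/14310450, 68108/536641875]; denominator coefficients [1, 489/2891, 2379/289100, 727/7227500, -33/289100000].

Taylor coefficients needed (read off): a_0 = 19/33, a_1 = 1/45, a_2 = -1/900, a_3 = 1/13500, a_4 = -1/180000, a_5 = 1/2250000, a_6 = -1/27000000, a_7 = 1/315000000.
Write the denominator as Q(w) = 1 + q1*w + q2*w^2 + q3*w^3 + q4*w^4. Requiring Q*f - P = O(w^8) with deg P <= 3 kills the coefficients of w^4..w^7 in Q*f:
  w^4: a_4 + q1*a_3 + q2*a_2 + q3*a_1 + q4*a_0 = 0, i.e. -1/180000 + (1/13500)*q1 + (-1/900)*q2 + (1/45)*q3 + (19/33)*q4 = 0.
  w^5: a_5 + q1*a_4 + q2*a_3 + q3*a_2 + q4*a_1 = 0, i.e. 1/2250000 + (-1/180000)*q1 + (1/13500)*q2 + (-1/900)*q3 + (1/45)*q4 = 0.
  w^6: a_6 + q1*a_5 + q2*a_4 + q3*a_3 + q4*a_2 = 0, i.e. -1/27000000 + (1/2250000)*q1 + (-1/180000)*q2 + (1/13500)*q3 + (-1/900)*q4 = 0.
  w^7: a_7 + q1*a_6 + q2*a_5 + q3*a_4 + q4*a_3 = 0, i.e. 1/315000000 + (-1/27000000)*q1 + (1/2250000)*q2 + (-1/180000)*q3 + (1/13500)*q4 = 0.
Solving this linear system: q1 = 489/2891, q2 = 2379/289100, q3 = 727/7227500, q4 = -33/289100000.
The numerator is Q*f truncated at degree 3: P0 = a_0 = 19/33; P1 = a_1 + q1*a_0 = 171166/1431045; P2 = a_2 + q1*a_1 + q2*a_0 = 105691/14310450; P3 = a_3 + q1*a_2 + q2*a_1 + q3*a_0 = 68108/536641875.


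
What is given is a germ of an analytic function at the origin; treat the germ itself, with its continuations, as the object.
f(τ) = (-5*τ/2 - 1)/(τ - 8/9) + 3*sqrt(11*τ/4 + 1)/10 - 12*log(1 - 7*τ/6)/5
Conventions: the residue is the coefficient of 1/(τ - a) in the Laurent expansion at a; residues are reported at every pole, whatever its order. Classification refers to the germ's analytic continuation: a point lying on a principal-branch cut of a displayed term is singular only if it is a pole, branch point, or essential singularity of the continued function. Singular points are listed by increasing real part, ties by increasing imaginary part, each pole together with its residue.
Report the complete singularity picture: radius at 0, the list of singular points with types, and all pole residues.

Radius of convergence at 0: 4/11.
At -4/11: an algebraic (square-root) branch point.
At 6/7: a logarithmic branch point.
At 8/9: a pole of order 1; residue -29/9.

Denominator factor (τ - 8/9): pole of order 1 at 8/9, modulus 8/9.
Branch term (-12/5)*log(1 - τ/(6/7)): its argument vanishes at τ = 6/7, a logarithmic branch point, modulus 6/7.
Branch term (3/10)*sqrt(1 - τ/(-4/11)): its argument vanishes at τ = -4/11, a square-root branch point, modulus 4/11.
The radius of convergence is the smallest modulus among the singular points: 4/11.
The branch terms are analytic at 8/9 and contribute nothing to the residue; only the rational part matters.
At the order-1 pole 8/9 set g(τ) = (τ - (8/9))*(rational part) = -5*τ/2 - 1.
Simple pole: residue = g(a) at a = 8/9, which is -29/9.
List the singular points by increasing real part (a conjugate pair: the negative imaginary part first).


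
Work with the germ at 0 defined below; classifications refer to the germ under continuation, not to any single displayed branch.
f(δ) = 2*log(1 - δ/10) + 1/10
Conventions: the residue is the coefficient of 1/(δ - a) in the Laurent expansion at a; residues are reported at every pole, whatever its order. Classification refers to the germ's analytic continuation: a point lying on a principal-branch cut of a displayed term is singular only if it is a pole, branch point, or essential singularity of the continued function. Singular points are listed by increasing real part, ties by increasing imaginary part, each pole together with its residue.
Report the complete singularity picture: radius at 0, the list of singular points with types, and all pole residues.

Branch term (2)*log(1 - δ/(10)): its argument vanishes at δ = 10, a logarithmic branch point, modulus 10.
The radius of convergence is the smallest modulus among the singular points: 10.

Radius of convergence at 0: 10.
At 10: a logarithmic branch point.


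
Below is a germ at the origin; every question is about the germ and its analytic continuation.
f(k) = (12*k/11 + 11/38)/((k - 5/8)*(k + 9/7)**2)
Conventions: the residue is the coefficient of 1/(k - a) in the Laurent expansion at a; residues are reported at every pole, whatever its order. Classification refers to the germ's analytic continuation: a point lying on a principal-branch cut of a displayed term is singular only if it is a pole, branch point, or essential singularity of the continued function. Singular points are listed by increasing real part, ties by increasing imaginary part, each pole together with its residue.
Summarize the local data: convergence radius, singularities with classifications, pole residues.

Denominator factor (k + 9/7)^2: pole of order 2 at -9/7, modulus 9/7.
Denominator factor (k - 5/8): pole of order 1 at 5/8, modulus 5/8.
The radius of convergence is the smallest modulus among the singular points: 5/8.
At the order-2 pole -9/7 set g(k) = (k - (-9/7))^2*f(k) = (12*k/11 + 11/38)/(k - 5/8).
Order-2 pole: residue = g'(a); g'(-9/7) = -636608/2392841, so the residue is -636608/2392841.
At the order-1 pole 5/8 set g(k) = (k - (5/8))*f(k) = (12*k/11 + 11/38)/(k + 9/7)**2.
Simple pole: residue = g(a) at a = 5/8, which is 636608/2392841.
List the singular points by increasing real part (a conjugate pair: the negative imaginary part first).

Radius of convergence at 0: 5/8.
At -9/7: a pole of order 2; residue -636608/2392841.
At 5/8: a pole of order 1; residue 636608/2392841.


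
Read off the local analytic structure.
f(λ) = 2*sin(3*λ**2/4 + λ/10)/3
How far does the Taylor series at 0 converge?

The factor sin(3*λ**2/4 + λ/10) is entire and contributes no finite singular point.
The polynomial part has no poles.
No finite singular points: the Taylor series at 0 converges everywhere.

The radius of convergence is infinite.


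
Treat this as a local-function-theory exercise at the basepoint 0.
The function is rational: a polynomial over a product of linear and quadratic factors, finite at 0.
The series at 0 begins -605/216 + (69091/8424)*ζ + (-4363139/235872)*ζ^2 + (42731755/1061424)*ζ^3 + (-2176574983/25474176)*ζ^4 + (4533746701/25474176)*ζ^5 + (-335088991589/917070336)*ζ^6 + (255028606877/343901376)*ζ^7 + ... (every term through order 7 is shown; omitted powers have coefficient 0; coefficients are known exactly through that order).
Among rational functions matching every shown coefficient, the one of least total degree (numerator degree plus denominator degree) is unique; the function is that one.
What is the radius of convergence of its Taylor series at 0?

No rational of total degree below 4 reproduces all 8 coefficients; solving the [2/2] Pade equations on them gives f(ζ) = (9*ζ**2/14 - 8*ζ/13 - 5/6)/(ζ + 6/11)**2, whose expansion matches every shown term.
Denominator factor (ζ + 6/11)^2: pole of order 2 at -6/11, modulus 6/11.
The radius of convergence is the smallest modulus among the singular points: 6/11.

The radius of convergence is 6/11.


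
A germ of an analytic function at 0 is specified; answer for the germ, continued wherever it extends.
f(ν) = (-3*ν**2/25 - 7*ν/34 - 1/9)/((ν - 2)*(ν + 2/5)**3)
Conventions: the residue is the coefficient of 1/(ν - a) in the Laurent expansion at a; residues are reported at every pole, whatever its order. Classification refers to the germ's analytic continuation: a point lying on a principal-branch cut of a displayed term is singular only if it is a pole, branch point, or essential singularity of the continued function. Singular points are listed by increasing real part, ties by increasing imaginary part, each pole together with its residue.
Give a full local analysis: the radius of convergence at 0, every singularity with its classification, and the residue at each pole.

Radius of convergence at 0: 2/5.
At -2/5: a pole of order 3; residue 4795/66096.
At 2: a pole of order 1; residue -4795/66096.

Denominator factor (ν - 2): pole of order 1 at 2, modulus 2.
Denominator factor (ν + 2/5)^3: pole of order 3 at -2/5, modulus 2/5.
The radius of convergence is the smallest modulus among the singular points: 2/5.
At the order-3 pole -2/5 set g(ν) = (ν - (-2/5))^3*f(ν) = (-3*ν**2/25 - 7*ν/34 - 1/9)/(ν - 2).
Order-3 pole: residue = g''(a)/2; g''(-2/5) = 4795/33048, so the residue is 4795/66096.
At the order-1 pole 2 set g(ν) = (ν - (2))*f(ν) = (-3*ν**2/25 - 7*ν/34 - 1/9)/(ν + 2/5)**3.
Simple pole: residue = g(a) at a = 2, which is -4795/66096.
List the singular points by increasing real part (a conjugate pair: the negative imaginary part first).


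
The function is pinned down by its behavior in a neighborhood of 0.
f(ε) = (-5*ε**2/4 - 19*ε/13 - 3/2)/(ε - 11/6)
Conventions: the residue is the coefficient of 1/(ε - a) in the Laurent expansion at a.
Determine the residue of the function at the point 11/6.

At the order-1 pole 11/6 set g(ε) = (ε - (11/6))*f(ε) = -5*ε**2/4 - 19*ε/13 - 3/2.
Simple pole: residue = g(a) at a = 11/6, which is -15689/1872.

The residue is -15689/1872.


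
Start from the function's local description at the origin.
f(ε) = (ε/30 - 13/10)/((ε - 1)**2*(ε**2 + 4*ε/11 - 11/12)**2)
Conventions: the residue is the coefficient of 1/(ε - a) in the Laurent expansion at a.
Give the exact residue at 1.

At the order-2 pole 1 set g(ε) = (ε - (1))^2*f(ε) = (ε/30 - 13/10)/(ε**2 + 4*ε/11 - 11/12)**2.
Order-2 pole: residue = g'(a); g'(1) = 69030984/1026895, so the residue is 69030984/1026895.

The residue is 69030984/1026895.


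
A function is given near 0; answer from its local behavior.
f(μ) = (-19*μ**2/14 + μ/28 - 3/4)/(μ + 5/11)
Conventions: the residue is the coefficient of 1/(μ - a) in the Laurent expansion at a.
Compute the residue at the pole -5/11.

At the order-1 pole -5/11 set g(μ) = (μ - (-5/11))*f(μ) = -19*μ**2/14 + μ/28 - 3/4.
Simple pole: residue = g(a) at a = -5/11, which is -1773/1694.

The residue is -1773/1694.


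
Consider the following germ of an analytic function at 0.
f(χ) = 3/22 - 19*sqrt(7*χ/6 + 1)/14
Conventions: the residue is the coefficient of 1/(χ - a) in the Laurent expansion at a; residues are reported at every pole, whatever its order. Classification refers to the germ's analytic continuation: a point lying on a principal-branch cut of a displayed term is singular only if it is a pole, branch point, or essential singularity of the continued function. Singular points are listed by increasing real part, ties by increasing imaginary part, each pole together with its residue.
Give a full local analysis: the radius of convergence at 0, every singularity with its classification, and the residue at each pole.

Radius of convergence at 0: 6/7.
At -6/7: an algebraic (square-root) branch point.

Branch term (-19/14)*sqrt(1 - χ/(-6/7)): its argument vanishes at χ = -6/7, a square-root branch point, modulus 6/7.
The radius of convergence is the smallest modulus among the singular points: 6/7.


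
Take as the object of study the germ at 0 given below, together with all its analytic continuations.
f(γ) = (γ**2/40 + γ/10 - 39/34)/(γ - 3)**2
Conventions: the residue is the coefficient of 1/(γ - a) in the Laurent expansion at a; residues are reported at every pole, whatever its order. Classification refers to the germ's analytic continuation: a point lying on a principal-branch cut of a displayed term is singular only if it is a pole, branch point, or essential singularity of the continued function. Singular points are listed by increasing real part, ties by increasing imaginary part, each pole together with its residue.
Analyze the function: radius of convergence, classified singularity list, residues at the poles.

Denominator factor (γ - 3)^2: pole of order 2 at 3, modulus 3.
The radius of convergence is the smallest modulus among the singular points: 3.
At the order-2 pole 3 set g(γ) = (γ - (3))^2*f(γ) = γ**2/40 + γ/10 - 39/34.
Order-2 pole: residue = g'(a); g'(3) = 1/4, so the residue is 1/4.

Radius of convergence at 0: 3.
At 3: a pole of order 2; residue 1/4.


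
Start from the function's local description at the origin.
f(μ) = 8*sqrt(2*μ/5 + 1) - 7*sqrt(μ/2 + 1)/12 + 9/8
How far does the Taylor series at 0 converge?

The radius of convergence is 2.

Branch term (-7/12)*sqrt(1 - μ/(-2)): its argument vanishes at μ = -2, a square-root branch point, modulus 2.
Branch term (8)*sqrt(1 - μ/(-5/2)): its argument vanishes at μ = -5/2, a square-root branch point, modulus 5/2.
The radius of convergence is the smallest modulus among the singular points: 2.


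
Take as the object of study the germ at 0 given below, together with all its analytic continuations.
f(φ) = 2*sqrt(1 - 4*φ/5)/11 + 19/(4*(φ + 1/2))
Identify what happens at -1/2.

The denominator factor φ + 1/2 vanishes at -1/2 and appears to the power 1; the numerator there equals 19/4, nonzero, and no other factor vanishes.
The branch terms are analytic at this point.
Hence a pole whose order is the multiplicity, 1.

The point is a pole of order 1.


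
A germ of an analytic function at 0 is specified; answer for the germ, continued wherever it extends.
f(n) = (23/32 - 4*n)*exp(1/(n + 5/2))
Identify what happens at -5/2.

The point is an essential singularity.

The exponent 1/(n - (-5/2)) has a pole at -5/2, so exp(1/(n - (-5/2))) takes every nonzero value near it: an essential singularity (not a pole of any order).


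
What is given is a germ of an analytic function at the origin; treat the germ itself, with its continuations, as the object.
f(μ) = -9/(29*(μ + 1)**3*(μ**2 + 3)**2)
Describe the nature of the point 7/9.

The point is a regular point.

Denominator factors: μ**2 + 3 = 292/81 at μ = 7/9; μ + 1 = 16/9 at μ = 7/9 — none vanishes.
So the germ continues analytically to 7/9.


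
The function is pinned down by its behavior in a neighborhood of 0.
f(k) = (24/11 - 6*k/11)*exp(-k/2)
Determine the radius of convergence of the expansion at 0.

The radius of convergence is infinite.

The factor exp(-k/2) is entire and contributes no finite singular point.
The polynomial part has no poles.
No finite singular points: the Taylor series at 0 converges everywhere.


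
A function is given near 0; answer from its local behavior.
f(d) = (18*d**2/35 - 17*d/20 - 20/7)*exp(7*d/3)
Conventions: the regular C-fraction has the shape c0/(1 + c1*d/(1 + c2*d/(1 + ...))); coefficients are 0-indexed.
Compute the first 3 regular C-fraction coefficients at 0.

The regular C-fraction coefficients are [-20/7, -3157/1200, 5306249/3788400].

Taylor coefficients (expand at 0): a_0 = -20/7, a_1 = -451/60, a_2 = -11651/1260.
c0 = a_0 = -20/7. Peel one level at a time: if S = 1 + c*d/S' with S'(0) = 1, then c is the d-coefficient of S and S' = c*d/(S - 1).
S_1 = c0/f = 1 + (-3157/1200)*d + (5306249/1440000)*d^2 + ...; c1 = -3157/1200.
S_2 = c1*d/(S_1 - 1) = 1 + (5306249/3788400)*d + ...; c2 = 5306249/3788400.


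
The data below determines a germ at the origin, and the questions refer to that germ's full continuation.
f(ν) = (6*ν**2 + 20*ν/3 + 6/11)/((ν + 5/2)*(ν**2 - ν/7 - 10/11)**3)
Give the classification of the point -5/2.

The denominator factor ν + 5/2 vanishes at -5/2 and appears to the power 1; the numerator there equals 1411/66, nonzero, and no other factor vanishes.
Hence a pole whose order is the multiplicity, 1.

The point is a pole of order 1.


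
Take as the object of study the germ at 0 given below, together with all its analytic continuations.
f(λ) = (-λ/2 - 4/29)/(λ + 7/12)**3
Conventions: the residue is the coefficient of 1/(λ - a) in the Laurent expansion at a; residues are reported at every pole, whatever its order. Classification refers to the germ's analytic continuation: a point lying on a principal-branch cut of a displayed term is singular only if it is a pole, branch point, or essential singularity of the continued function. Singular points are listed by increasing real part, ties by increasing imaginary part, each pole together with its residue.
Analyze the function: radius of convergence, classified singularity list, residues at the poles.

Radius of convergence at 0: 7/12.
At -7/12: a pole of order 3; residue 0.

Denominator factor (λ + 7/12)^3: pole of order 3 at -7/12, modulus 7/12.
The radius of convergence is the smallest modulus among the singular points: 7/12.
At the order-3 pole -7/12 set g(λ) = (λ - (-7/12))^3*f(λ) = -λ/2 - 4/29.
Order-3 pole: residue = g''(a)/2; g''(-7/12) = 0, so the residue is 0.


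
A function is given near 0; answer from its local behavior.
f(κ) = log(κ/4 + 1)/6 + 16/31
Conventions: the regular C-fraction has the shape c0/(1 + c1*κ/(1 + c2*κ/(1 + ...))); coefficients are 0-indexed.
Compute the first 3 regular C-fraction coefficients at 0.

The regular C-fraction coefficients are [16/31, -31/384, 79/384].

Taylor coefficients (expand at 0): a_0 = 16/31, a_1 = 1/24, a_2 = -1/192.
c0 = a_0 = 16/31. Peel one level at a time: if S = 1 + c*κ/S' with S'(0) = 1, then c is the κ-coefficient of S and S' = c*κ/(S - 1).
S_1 = c0/f = 1 + (-31/384)*κ + (2449/147456)*κ^2 + ...; c1 = -31/384.
S_2 = c1*κ/(S_1 - 1) = 1 + (79/384)*κ + ...; c2 = 79/384.


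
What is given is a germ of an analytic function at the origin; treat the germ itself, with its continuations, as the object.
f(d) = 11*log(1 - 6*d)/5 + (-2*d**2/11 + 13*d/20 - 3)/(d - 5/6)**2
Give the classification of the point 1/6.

The term (11/5)*log(1 - d/(1/6)) has argument 1 - 1/6/(1/6) = 0 at 1/6: a logarithmic (infinitely-sheeted) branch point; the remaining terms are analytic or single-valued there.

The point is a logarithmic branch point.


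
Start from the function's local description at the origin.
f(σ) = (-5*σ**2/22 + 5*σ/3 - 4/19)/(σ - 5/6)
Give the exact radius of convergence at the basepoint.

Denominator factor (σ - 5/6): pole of order 1 at 5/6, modulus 5/6.
The radius of convergence is the smallest modulus among the singular points: 5/6.

The radius of convergence is 5/6.


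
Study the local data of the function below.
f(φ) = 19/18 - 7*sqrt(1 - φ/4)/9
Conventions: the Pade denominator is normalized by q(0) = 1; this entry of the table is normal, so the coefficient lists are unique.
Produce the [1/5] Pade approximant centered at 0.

The Pade approximant has numerator coefficients [5/18, 175879/2137824]; denominator coefficients [1, -6393/118768, -721/237536, -3759/7601152, -4935/121618432, -35903/1945894912].

Taylor coefficients needed (expand at 0): a_0 = 5/18, a_1 = 7/72, a_2 = 7/1152, a_3 = 7/9216, a_4 = 35/294912, a_5 = 49/2359296, a_6 = 49/12582912.
Write the denominator as Q(φ) = 1 + q1*φ + q2*φ^2 + q3*φ^3 + q4*φ^4 + q5*φ^5. Requiring Q*f - P = O(φ^7) with deg P <= 1 kills the coefficients of φ^2..φ^6 in Q*f:
  φ^2: a_2 + q1*a_1 + q2*a_0 = 0, i.e. 7/1152 + (7/72)*q1 + (5/18)*q2 = 0.
  φ^3: a_3 + q1*a_2 + q2*a_1 + q3*a_0 = 0, i.e. 7/9216 + (7/1152)*q1 + (7/72)*q2 + (5/18)*q3 = 0.
  φ^4: a_4 + q1*a_3 + q2*a_2 + q3*a_1 + q4*a_0 = 0, i.e. 35/294912 + (7/9216)*q1 + (7/1152)*q2 + (7/72)*q3 + (5/18)*q4 = 0.
  φ^5: a_5 + q1*a_4 + q2*a_3 + q3*a_2 + q4*a_1 + q5*a_0 = 0, i.e. 49/2359296 + (35/294912)*q1 + (7/9216)*q2 + (7/1152)*q3 + (7/72)*q4 + (5/18)*q5 = 0.
  φ^6: a_6 + q1*a_5 + q2*a_4 + q3*a_3 + q4*a_2 + q5*a_1 = 0, i.e. 49/12582912 + (49/2359296)*q1 + (35/294912)*q2 + (7/9216)*q3 + (7/1152)*q4 + (7/72)*q5 = 0.
Solving this linear system: q1 = -6393/118768, q2 = -721/237536, q3 = -3759/7601152, q4 = -4935/121618432, q5 = -35903/1945894912.
The numerator is Q*f truncated at degree 1: P0 = a_0 = 5/18; P1 = a_1 + q1*a_0 = 175879/2137824.


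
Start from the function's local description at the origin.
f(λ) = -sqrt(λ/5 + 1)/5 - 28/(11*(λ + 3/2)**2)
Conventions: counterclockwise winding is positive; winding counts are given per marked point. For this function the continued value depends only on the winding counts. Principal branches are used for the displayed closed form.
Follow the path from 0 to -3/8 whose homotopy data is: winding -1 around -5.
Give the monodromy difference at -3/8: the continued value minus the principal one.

Continued minus principal equals (1/50)*sqrt(370).

The rational part is single-valued and drops out of the difference; each branch term changes only by its own monodromy.
(-1/5)*sqrt(1 - λ/(-5)): winding -1 is odd, the square root flips sign, contributing -2*(-1/5)*sqrt(1 - (-3/8)/(-5)) = -2*(-1/5)*sqrt(37/40) = (1/50)*sqrt(370).
Summing the contributions at λ = -3/8 gives (1/50)*sqrt(370).


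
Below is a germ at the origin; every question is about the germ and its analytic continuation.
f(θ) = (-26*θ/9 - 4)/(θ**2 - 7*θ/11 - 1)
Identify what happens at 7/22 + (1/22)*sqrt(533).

The point is a pole of order 1.

The denominator factor θ**2 - 7*θ/11 - 1 vanishes at 7/22 + (1/22)*sqrt(533) and appears to the power 1; the numerator there equals -487/99 - (13/99)*sqrt(533), nonzero, and no other factor vanishes.
Hence a pole whose order is the multiplicity, 1.


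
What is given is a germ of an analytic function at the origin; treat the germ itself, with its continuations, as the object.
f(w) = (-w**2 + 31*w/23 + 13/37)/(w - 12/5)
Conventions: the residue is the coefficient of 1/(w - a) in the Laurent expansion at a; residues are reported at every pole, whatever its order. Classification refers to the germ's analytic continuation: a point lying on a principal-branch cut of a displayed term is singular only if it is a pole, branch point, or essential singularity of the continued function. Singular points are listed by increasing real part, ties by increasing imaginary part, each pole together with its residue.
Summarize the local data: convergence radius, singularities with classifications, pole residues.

Radius of convergence at 0: 12/5.
At 12/5: a pole of order 1; residue -46249/21275.

Denominator factor (w - 12/5): pole of order 1 at 12/5, modulus 12/5.
The radius of convergence is the smallest modulus among the singular points: 12/5.
At the order-1 pole 12/5 set g(w) = (w - (12/5))*f(w) = -w**2 + 31*w/23 + 13/37.
Simple pole: residue = g(a) at a = 12/5, which is -46249/21275.


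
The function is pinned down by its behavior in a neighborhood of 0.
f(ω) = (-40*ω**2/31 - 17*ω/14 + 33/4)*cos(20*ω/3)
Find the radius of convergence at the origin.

The radius of convergence is infinite.

The factor cos(20*ω/3) is entire and contributes no finite singular point.
The polynomial part has no poles.
No finite singular points: the Taylor series at 0 converges everywhere.


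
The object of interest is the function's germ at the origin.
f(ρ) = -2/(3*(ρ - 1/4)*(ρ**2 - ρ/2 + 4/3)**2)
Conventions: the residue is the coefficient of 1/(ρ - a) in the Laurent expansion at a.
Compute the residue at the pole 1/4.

The residue is -1536/3721.

At the order-1 pole 1/4 set g(ρ) = (ρ - (1/4))*f(ρ) = -2/(3*(ρ**2 - ρ/2 + 4/3)**2).
Simple pole: residue = g(a) at a = 1/4, which is -1536/3721.


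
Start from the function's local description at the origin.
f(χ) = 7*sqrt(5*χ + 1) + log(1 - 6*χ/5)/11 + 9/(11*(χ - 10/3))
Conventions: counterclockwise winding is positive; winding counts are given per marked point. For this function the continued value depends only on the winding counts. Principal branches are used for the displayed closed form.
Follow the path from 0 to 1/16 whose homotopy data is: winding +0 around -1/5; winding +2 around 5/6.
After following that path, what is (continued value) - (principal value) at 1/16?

The rational part is single-valued and drops out of the difference; each branch term changes only by its own monodromy.
(7)*sqrt(1 - χ/(-1/5)): winding +0 is even, the square root returns to the same sheet, contribution 0.
(1/11)*log(1 - χ/(5/6)): each positive loop around 5/6 adds 2*pi*i to the log, so winding +2 contributes (1/11)*(2)*2*pi*i = (4/11)*pi*i.
Summing the contributions at χ = 1/16 gives (4/11)*pi*i.

Continued minus principal equals (4/11)*pi*i.


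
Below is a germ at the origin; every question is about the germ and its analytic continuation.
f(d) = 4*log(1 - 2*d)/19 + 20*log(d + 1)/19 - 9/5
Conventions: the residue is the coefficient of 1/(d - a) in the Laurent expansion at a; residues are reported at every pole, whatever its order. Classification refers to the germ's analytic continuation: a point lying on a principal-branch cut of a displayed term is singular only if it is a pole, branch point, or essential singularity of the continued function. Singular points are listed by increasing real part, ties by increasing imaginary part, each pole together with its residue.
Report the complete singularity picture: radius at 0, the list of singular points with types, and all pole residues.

Radius of convergence at 0: 1/2.
At -1: a logarithmic branch point.
At 1/2: a logarithmic branch point.

Branch term (20/19)*log(1 - d/(-1)): its argument vanishes at d = -1, a logarithmic branch point, modulus 1.
Branch term (4/19)*log(1 - d/(1/2)): its argument vanishes at d = 1/2, a logarithmic branch point, modulus 1/2.
The radius of convergence is the smallest modulus among the singular points: 1/2.
List the singular points by increasing real part (a conjugate pair: the negative imaginary part first).


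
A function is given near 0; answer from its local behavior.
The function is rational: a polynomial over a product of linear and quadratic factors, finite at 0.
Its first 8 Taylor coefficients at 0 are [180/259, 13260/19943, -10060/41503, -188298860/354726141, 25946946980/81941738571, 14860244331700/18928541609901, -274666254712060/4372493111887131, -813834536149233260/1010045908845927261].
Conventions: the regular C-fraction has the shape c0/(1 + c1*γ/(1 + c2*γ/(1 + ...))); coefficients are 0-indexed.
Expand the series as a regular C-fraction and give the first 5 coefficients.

Taylor coefficients (read off): a_0 = 180/259, a_1 = 13260/19943, a_2 = -10060/41503, a_3 = -188298860/354726141, a_4 = 25946946980/81941738571.
c0 = a_0 = 180/259. Peel one level at a time: if S = 1 + c*γ/S' with S'(0) = 1, then c is the γ-coefficient of S and S' = c*γ/(S - 1).
S_1 = c0/f = 1 + (-221/231)*γ + (292/231)*γ^2 + ...; c1 = -221/231.
S_2 = c1*γ/(S_1 - 1) = 1 + (292/221)*γ + (45484/48841)*γ^2 + ...; c2 = 292/221.
S_3 = c2*γ/(S_2 - 1) = 1 + (-11371/16133)*γ + (2025/5329)*γ^2 + ...; c3 = -11371/16133.
S_4 = c3*γ/(S_3 - 1) = 1 + (447525/830083)*γ + ...; c4 = 447525/830083.

The regular C-fraction coefficients are [180/259, -221/231, 292/221, -11371/16133, 447525/830083].


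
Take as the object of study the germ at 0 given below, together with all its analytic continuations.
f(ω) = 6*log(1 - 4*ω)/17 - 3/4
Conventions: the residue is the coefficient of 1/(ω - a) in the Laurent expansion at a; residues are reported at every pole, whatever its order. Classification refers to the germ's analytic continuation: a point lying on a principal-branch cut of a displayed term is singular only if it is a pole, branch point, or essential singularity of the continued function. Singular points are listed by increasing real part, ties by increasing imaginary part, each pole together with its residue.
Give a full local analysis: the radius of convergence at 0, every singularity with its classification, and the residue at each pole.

Branch term (6/17)*log(1 - ω/(1/4)): its argument vanishes at ω = 1/4, a logarithmic branch point, modulus 1/4.
The radius of convergence is the smallest modulus among the singular points: 1/4.

Radius of convergence at 0: 1/4.
At 1/4: a logarithmic branch point.


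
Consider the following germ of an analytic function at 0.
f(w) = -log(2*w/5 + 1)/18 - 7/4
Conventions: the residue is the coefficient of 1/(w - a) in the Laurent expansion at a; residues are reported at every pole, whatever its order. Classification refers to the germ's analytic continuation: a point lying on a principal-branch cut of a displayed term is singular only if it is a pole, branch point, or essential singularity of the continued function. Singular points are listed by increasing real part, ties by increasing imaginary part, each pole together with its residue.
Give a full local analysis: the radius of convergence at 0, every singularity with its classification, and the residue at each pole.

Branch term (-1/18)*log(1 - w/(-5/2)): its argument vanishes at w = -5/2, a logarithmic branch point, modulus 5/2.
The radius of convergence is the smallest modulus among the singular points: 5/2.

Radius of convergence at 0: 5/2.
At -5/2: a logarithmic branch point.


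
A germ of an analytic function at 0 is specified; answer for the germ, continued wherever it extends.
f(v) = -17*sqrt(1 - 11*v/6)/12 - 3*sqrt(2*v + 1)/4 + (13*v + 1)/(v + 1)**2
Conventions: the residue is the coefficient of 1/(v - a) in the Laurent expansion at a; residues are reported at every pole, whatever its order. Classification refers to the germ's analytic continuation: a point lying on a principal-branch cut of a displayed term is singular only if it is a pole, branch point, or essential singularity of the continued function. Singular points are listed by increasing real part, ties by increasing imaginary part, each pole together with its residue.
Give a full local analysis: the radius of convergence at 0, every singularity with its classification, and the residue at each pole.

Denominator factor (v + 1)^2: pole of order 2 at -1, modulus 1.
Branch term (-3/4)*sqrt(1 - v/(-1/2)): its argument vanishes at v = -1/2, a square-root branch point, modulus 1/2.
Branch term (-17/12)*sqrt(1 - v/(6/11)): its argument vanishes at v = 6/11, a square-root branch point, modulus 6/11.
The radius of convergence is the smallest modulus among the singular points: 1/2.
The branch terms are analytic at -1 and contribute nothing to the residue; only the rational part matters.
At the order-2 pole -1 set g(v) = (v - (-1))^2*(rational part) = 13*v + 1.
Order-2 pole: residue = g'(a); g'(-1) = 13, so the residue is 13.
List the singular points by increasing real part (a conjugate pair: the negative imaginary part first).

Radius of convergence at 0: 1/2.
At -1: a pole of order 2; residue 13.
At -1/2: an algebraic (square-root) branch point.
At 6/11: an algebraic (square-root) branch point.


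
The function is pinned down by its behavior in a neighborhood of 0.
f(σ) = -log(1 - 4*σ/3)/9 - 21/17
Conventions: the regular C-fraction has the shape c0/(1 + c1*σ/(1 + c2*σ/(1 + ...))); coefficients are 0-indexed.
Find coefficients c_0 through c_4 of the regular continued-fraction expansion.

Taylor coefficients (expand at 0): a_0 = -21/17, a_1 = 4/27, a_2 = 8/81, a_3 = 64/729, a_4 = 64/729.
c0 = a_0 = -21/17. Peel one level at a time: if S = 1 + c*σ/S' with S'(0) = 1, then c is the σ-coefficient of S and S' = c*σ/(S - 1).
S_1 = c0/f = 1 + (68/567)*σ + (30328/321489)*σ^2 + ...; c1 = 68/567.
S_2 = c1*σ/(S_1 - 1) = 1 + (-446/567)*σ + (-4/27)*σ^2 + ...; c2 = -446/567.
S_3 = c2*σ/(S_2 - 1) = 1 + (-42/223)*σ + (-4480/49729)*σ^2 + ...; c3 = -42/223.
S_4 = c3*σ/(S_3 - 1) = 1 + (-320/669)*σ + ...; c4 = -320/669.

The regular C-fraction coefficients are [-21/17, 68/567, -446/567, -42/223, -320/669].
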